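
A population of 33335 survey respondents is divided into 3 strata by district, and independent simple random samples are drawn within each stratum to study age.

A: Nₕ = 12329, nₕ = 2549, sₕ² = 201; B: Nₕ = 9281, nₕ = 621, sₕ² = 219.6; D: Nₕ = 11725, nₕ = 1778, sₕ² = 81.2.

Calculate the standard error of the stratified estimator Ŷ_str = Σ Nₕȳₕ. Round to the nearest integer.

6577

Var(Ŷ_str) = Σₕ Nₕ²(1 − fₕ)sₕ²/nₕ.
A: 12329²·(1 − 2549/12329)·201/2549 = 9.5080822 × 10^6.
B: 9281²·(1 − 621/9281)·219.6/621 = 2.8421919 × 10^7.
D: 11725²·(1 − 1778/11725)·81.2/1778 = 5.3263444 × 10^6.
Sum = 4.3256346 × 10^7.
SE = √(4.3256346 × 10^7) = 6577.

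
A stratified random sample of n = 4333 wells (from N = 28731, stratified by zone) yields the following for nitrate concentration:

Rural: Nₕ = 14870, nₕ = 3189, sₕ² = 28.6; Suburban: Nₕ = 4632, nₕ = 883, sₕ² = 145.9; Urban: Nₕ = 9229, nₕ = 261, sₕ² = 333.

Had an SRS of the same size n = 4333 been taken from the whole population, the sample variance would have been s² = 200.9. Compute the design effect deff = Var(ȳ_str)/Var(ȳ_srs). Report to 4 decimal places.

3.3853

Var(ȳ_str) = Σ Wₕ²(1−fₕ)sₕ²/nₕ with Wₕ = Nₕ/28731:
  Rural: (14870/28731)²·(1−3189/14870)·28.6/3189 = 0.0018871265
  Suburban: (4632/28731)²·(1−883/4632)·145.9/883 = 0.0034759786
  Urban: (9229/28731)²·(1−261/9229)·333/261 = 0.12792413
  → Var(ȳ_str) = 0.13328724.
Var(ȳ_srs) = (1 − 4333/28731)·200.9/4333 = 0.039372658.
deff = 0.13328724 / 0.039372658 = 3.3853.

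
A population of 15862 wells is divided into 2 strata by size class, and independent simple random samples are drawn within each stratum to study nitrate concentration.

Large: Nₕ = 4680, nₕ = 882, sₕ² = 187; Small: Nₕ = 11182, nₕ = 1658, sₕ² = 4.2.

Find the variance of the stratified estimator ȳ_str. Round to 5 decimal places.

0.01605

Var(ȳ_str) = Σₕ Wₕ²(1 − fₕ)sₕ²/nₕ with Wₕ = Nₕ/N, N = 15862.
Large: Wₕ = 0.29504476; term = 0.29504476²·(1 − 0.18846154)·187/882 = 0.014978142.
Small: Wₕ = 0.70495524; term = 0.70495524²·(1 − 0.14827401)·4.2/1658 = 0.0010722295.
Sum = 0.016050372.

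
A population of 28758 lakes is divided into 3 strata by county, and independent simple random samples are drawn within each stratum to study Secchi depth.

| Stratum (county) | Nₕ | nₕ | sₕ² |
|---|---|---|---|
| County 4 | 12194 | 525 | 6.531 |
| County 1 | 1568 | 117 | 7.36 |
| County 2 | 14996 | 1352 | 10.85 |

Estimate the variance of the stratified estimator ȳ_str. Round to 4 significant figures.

Var(ȳ_str) = Σₕ Wₕ²(1 − fₕ)sₕ²/nₕ with Wₕ = Nₕ/N, N = 28758.
County 4: Wₕ = 0.42402114; term = 0.42402114²·(1 − 0.04305396)·6.531/525 = 0.0021403404.
County 1: Wₕ = 0.05452396; term = 0.05452396²·(1 − 0.07461735)·7.36/117 = 1.7305656 × 10^-4.
County 2: Wₕ = 0.52145490; term = 0.52145490²·(1 − 0.09015738)·10.85/1352 = 0.001985422.
Sum = 0.004298819.

0.004299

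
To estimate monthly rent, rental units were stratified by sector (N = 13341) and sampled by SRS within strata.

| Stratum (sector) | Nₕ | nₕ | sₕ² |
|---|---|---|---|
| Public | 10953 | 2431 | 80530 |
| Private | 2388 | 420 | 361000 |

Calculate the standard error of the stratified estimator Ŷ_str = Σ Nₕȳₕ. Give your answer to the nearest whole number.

Var(Ŷ_str) = Σₕ Nₕ²(1 − fₕ)sₕ²/nₕ.
Public: 10953²·(1 − 2431/10953)·80530/2431 = 3.092056 × 10^9.
Private: 2388²·(1 − 420/2388)·361000/420 = 4.0394043 × 10^9.
Sum = 7.1314603 × 10^9.
SE = √(7.1314603 × 10^9) = 84448.

84448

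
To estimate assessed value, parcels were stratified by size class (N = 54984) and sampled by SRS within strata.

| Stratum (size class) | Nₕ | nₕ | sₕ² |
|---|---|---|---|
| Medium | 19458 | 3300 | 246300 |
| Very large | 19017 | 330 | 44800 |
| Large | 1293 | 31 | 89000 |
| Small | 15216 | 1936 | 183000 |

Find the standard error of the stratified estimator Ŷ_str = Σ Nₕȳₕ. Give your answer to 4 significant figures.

Var(Ŷ_str) = Σₕ Nₕ²(1 − fₕ)sₕ²/nₕ.
Medium: 19458²·(1 − 3300/19458)·246300/3300 = 2.3465849 × 10^10.
Very large: 19017²·(1 − 330/19017)·44800/330 = 4.8244262 × 10^10.
Large: 1293²·(1 − 31/1293)·89000/31 = 4.6847475 × 10^9.
Small: 15216²·(1 − 1936/15216)·183000/1936 = 1.9100481 × 10^10.
Sum = 9.549534 × 10^10.
SE = √(9.549534 × 10^10) = 309000.

309000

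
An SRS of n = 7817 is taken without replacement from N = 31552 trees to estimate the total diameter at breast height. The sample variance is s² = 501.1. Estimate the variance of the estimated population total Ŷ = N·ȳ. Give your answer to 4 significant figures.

Var(Ŷ) = N²·Var(ȳ) = N²·(1 − n/N)·s²/n.
f = 7817/31552 = 0.24774975; Var(ȳ) = 0.75225025·501.1/7817 = 0.048222157.
Var(Ŷ) = 31552² · 0.048222157 = 4.8006541 × 10^7.

4.801 × 10^7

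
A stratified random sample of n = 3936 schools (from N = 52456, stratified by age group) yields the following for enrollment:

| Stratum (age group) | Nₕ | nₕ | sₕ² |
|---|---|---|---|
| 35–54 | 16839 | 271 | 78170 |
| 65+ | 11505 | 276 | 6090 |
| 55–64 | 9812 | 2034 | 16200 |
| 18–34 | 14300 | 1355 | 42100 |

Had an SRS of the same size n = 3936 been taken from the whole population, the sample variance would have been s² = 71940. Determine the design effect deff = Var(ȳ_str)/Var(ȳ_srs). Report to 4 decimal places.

Var(ȳ_str) = Σ Wₕ²(1−fₕ)sₕ²/nₕ with Wₕ = Nₕ/52456:
  35–54: (16839/52456)²·(1−271/16839)·78170/271 = 29.246026
  65+: (11505/52456)²·(1−276/11505)·6090/276 = 1.0359662
  55–64: (9812/52456)²·(1−2034/9812)·16200/2034 = 0.22090177
  18–34: (14300/52456)²·(1−1355/14300)·42100/1355 = 2.090213
  → Var(ȳ_str) = 32.593107.
Var(ȳ_srs) = (1 − 3936/52456)·71940/3936 = 16.906004.
deff = 32.593107 / 16.906004 = 1.9279.

1.9279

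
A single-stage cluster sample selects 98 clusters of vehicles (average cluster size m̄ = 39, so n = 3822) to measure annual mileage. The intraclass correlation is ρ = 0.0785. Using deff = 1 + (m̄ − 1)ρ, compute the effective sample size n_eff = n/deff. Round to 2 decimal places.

deff = 1 + (39 − 1)·0.0785 = 1 + 2.983 = 3.983.
n_eff = 3822 / 3.983 = 959.58.

959.58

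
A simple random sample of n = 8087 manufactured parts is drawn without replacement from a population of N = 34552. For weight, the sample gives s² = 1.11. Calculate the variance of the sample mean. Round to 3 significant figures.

Under SRS without replacement, Var(ȳ) = (1 − f)·s²/n with f = n/N = 8087/34552 = 0.23405302.
Var(ȳ) = (1 − 0.23405302)·1.11/8087 = 0.76594698·1.3725733 × 10^-4 = 1.0513183 × 10^-4.

1.05 × 10^-4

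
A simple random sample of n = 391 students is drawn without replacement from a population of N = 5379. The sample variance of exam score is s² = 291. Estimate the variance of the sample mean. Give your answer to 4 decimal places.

0.6901

Under SRS without replacement, Var(ȳ) = (1 − f)·s²/n with f = n/N = 391/5379 = 0.07269009.
Var(ȳ) = (1 − 0.07269009)·291/391 = 0.92730991·0.74424552 = 0.69014625.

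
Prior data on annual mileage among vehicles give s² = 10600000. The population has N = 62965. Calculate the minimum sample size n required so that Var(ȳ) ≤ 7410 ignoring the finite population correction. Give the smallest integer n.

Without fpc, n₀ = s²/D = 10600000/7410 = 1430.4993.
Rounding up, n = 1431.

1431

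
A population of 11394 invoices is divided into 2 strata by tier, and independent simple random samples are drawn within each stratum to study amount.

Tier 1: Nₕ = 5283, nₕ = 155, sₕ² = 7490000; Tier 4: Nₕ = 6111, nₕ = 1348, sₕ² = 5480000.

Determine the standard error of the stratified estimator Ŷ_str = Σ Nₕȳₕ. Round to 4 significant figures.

Var(Ŷ_str) = Σₕ Nₕ²(1 − fₕ)sₕ²/nₕ.
Tier 1: 5283²·(1 − 155/5283)·7490000/155 = 1.3091179 × 10^12.
Tier 4: 6111²·(1 − 1348/6111)·5480000/1348 = 1.1832691 × 10^11.
Sum = 1.4274448 × 10^12.
SE = √(1.4274448 × 10^12) = 1.195 × 10^6.

1.195 × 10^6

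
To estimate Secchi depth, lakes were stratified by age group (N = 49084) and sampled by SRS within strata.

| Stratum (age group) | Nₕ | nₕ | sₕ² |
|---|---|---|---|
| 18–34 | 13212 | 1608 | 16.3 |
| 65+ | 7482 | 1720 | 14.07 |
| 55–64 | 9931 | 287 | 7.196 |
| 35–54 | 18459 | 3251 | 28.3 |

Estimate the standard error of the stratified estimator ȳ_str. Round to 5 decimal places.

0.05294

Var(ȳ_str) = Σₕ Wₕ²(1 − fₕ)sₕ²/nₕ with Wₕ = Nₕ/N, N = 49084.
18–34: Wₕ = 0.26917122; term = 0.26917122²·(1 − 0.12170754)·16.3/1608 = 6.4505679 × 10^-4.
65+: Wₕ = 0.15243256; term = 0.15243256²·(1 − 0.22988506)·14.07/1720 = 1.463783 × 10^-4.
55–64: Wₕ = 0.20232662; term = 0.20232662²·(1 − 0.02889941)·7.196/287 = 9.9673463 × 10^-4.
35–54: Wₕ = 0.37606959; term = 0.37606959²·(1 − 0.17612005)·28.3/3251 = 0.001014308.
Sum = 0.0028024777.
SE = √(0.0028024777) = 0.05294.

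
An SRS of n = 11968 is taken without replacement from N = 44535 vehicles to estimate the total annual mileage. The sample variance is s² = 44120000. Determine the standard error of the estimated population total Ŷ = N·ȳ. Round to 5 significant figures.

Var(Ŷ) = N²·Var(ȳ) = N²·(1 − n/N)·s²/n.
f = 11968/44535 = 0.26873246; Var(ȳ) = 0.73126754·44120000/11968 = 2695.8158.
Var(Ŷ) = 44535² · 2695.8158 = 5.34679 × 10^12.
SE(Ŷ) = √(5.34679 × 10^12) = 2.3123 × 10^6.

2.3123 × 10^6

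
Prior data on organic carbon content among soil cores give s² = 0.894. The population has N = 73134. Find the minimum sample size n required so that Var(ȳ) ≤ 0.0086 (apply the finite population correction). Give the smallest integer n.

104

Without fpc, n₀ = s²/D = 0.894/0.0086 = 103.9535.
With fpc, (1 − n/N)·s²/n ≤ D requires n ≥ n₀/(1 + n₀/N) = 103.9535/(1 + 103.9535/73134) = 103.8059.
Rounding up, n = 104.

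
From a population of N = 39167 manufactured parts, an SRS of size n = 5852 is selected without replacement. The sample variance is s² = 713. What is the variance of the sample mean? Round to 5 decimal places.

0.10363

Under SRS without replacement, Var(ȳ) = (1 − f)·s²/n with f = n/N = 5852/39167 = 0.14941149.
Var(ȳ) = (1 − 0.14941149)·713/5852 = 0.85058851·0.12183869 = 0.10363459.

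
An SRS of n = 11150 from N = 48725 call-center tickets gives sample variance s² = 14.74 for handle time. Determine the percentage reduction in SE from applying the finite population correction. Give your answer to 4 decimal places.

12.1840

f = n/N = 11150/48725 = 0.22883530.
SE_no-fpc = √(s²/n) = 0.036358948; SE_fpc = √((1−f)s²/n) = 0.031928968.
Ratio = √(1−f) = 0.87815984. Reduction = 100·(1 − 0.87815984) = 12.1840%.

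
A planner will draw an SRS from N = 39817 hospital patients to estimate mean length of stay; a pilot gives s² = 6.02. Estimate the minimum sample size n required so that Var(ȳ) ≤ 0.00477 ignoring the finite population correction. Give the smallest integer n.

1263

Without fpc, n₀ = s²/D = 6.02/0.00477 = 1262.0545.
Rounding up, n = 1263.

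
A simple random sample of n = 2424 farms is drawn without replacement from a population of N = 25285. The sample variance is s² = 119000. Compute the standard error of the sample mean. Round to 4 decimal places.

Under SRS without replacement, Var(ȳ) = (1 − f)·s²/n with f = n/N = 2424/25285 = 0.09586711.
Var(ȳ) = (1 − 0.09586711)·119000/2424 = 0.90413289·49.092409 = 44.386062.
SE(ȳ) = √(44.386062) = 6.6623.

6.6623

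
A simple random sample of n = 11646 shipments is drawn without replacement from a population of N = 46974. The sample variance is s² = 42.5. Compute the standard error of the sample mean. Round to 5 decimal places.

Under SRS without replacement, Var(ȳ) = (1 − f)·s²/n with f = n/N = 11646/46974 = 0.24792438.
Var(ȳ) = (1 − 0.24792438)·42.5/11646 = 0.75207562·0.0036493217 = 0.0027445658.
SE(ȳ) = √(0.0027445658) = 0.05239.

0.05239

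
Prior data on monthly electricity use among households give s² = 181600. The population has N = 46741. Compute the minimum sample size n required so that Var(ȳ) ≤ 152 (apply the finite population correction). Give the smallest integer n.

Without fpc, n₀ = s²/D = 181600/152 = 1194.7368.
With fpc, (1 − n/N)·s²/n ≤ D requires n ≥ n₀/(1 + n₀/N) = 1194.7368/(1 + 1194.7368/46741) = 1164.9595.
Rounding up, n = 1165.

1165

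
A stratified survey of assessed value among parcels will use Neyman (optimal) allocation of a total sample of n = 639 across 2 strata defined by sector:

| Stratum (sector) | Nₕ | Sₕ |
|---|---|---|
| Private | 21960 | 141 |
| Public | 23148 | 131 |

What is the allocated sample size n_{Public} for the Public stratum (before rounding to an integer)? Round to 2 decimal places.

316.17

Neyman allocation: nₕ = n·NₕSₕ / Σⱼ NⱼSⱼ.
Σ NⱼSⱼ = 21960·141 + 23148·131 = 6.128748 × 10^6.
n_{Public} = 639·23148·131 / (6.128748 × 10^6) = 316.17.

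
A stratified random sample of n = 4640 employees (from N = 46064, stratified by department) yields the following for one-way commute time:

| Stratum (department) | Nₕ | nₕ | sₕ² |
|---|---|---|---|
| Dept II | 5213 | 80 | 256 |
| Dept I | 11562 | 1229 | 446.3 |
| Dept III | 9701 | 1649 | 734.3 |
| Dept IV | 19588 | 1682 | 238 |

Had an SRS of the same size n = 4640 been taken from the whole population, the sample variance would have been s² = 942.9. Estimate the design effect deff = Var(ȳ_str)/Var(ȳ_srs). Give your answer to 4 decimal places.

0.5504

Var(ȳ_str) = Σ Wₕ²(1−fₕ)sₕ²/nₕ with Wₕ = Nₕ/46064:
  Dept II: (5213/46064)²·(1−80/5213)·256/80 = 0.040353915
  Dept I: (11562/46064)²·(1−1229/11562)·446.3/1229 = 0.020446129
  Dept III: (9701/46064)²·(1−1649/9701)·734.3/1649 = 0.016392676
  Dept IV: (19588/46064)²·(1−1682/19588)·238/1682 = 0.023389253
  → Var(ȳ_str) = 0.10058197.
Var(ȳ_srs) = (1 − 4640/46064)·942.9/4640 = 0.18274186.
deff = 0.10058197 / 0.18274186 = 0.5504.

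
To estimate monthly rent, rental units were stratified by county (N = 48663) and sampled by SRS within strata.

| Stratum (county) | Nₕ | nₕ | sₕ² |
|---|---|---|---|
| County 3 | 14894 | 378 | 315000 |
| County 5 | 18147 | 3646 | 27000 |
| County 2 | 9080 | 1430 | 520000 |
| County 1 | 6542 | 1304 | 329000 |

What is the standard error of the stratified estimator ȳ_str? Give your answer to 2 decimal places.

Var(ȳ_str) = Σₕ Wₕ²(1 − fₕ)sₕ²/nₕ with Wₕ = Nₕ/N, N = 48663.
County 3: Wₕ = 0.30606416; term = 0.30606416²·(1 − 0.02537935)·315000/378 = 76.081542.
County 5: Wₕ = 0.37291166; term = 0.37291166²·(1 − 0.20091475)·27000/3646 = 0.82290961.
County 2: Wₕ = 0.18658940; term = 0.18658940²·(1 − 0.15748899)·520000/1430 = 10.666375.
County 1: Wₕ = 0.13443479; term = 0.13443479²·(1 − 0.19932742)·329000/1304 = 3.6508718.
Sum = 91.221698.
SE = √(91.221698) = 9.55.

9.55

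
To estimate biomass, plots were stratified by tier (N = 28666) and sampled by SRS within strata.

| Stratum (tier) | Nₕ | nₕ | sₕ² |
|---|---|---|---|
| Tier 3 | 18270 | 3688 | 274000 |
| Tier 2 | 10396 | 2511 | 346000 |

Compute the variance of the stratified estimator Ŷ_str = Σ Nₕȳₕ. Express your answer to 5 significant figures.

Var(Ŷ_str) = Σₕ Nₕ²(1 − fₕ)sₕ²/nₕ.
Tier 3: 18270²·(1 − 3688/18270)·274000/3688 = 1.9793167 × 10^10.
Tier 2: 10396²·(1 − 2511/10396)·346000/2511 = 1.1295289 × 10^10.
Sum = 3.1088456 × 10^10.

3.1088 × 10^10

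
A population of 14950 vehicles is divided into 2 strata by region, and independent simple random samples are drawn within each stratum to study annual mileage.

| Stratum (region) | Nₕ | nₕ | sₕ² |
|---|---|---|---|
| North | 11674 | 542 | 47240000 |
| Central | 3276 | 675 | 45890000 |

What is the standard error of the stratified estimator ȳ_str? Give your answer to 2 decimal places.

230.80

Var(ȳ_str) = Σₕ Wₕ²(1 − fₕ)sₕ²/nₕ with Wₕ = Nₕ/N, N = 14950.
North: Wₕ = 0.78086957; term = 0.78086957²·(1 − 0.04642796)·47240000/542 = 50678.191.
Central: Wₕ = 0.21913043; term = 0.21913043²·(1 − 0.20604396)·45890000/675 = 2591.8875.
Sum = 53270.079.
SE = √(53270.079) = 230.80.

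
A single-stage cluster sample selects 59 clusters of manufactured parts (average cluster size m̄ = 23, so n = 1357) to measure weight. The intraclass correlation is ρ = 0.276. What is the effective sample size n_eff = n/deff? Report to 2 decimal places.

191.88

deff = 1 + (23 − 1)·0.276 = 1 + 6.072 = 7.072.
n_eff = 1357 / 7.072 = 191.88.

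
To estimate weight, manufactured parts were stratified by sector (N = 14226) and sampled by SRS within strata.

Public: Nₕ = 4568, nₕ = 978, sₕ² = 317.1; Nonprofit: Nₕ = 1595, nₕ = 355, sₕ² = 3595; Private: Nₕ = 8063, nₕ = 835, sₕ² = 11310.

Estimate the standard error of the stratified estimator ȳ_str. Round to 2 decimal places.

Var(ȳ_str) = Σₕ Wₕ²(1 − fₕ)sₕ²/nₕ with Wₕ = Nₕ/N, N = 14226.
Public: Wₕ = 0.32110221; term = 0.32110221²·(1 − 0.21409807)·317.1/978 = 0.026273161.
Nonprofit: Wₕ = 0.11211866; term = 0.11211866²·(1 − 0.22257053)·3595/355 = 0.098966294.
Private: Wₕ = 0.56677914; term = 0.56677914²·(1 − 0.10355947)·11310/835 = 3.9005453.
Sum = 4.0257848.
SE = √(4.0257848) = 2.01.

2.01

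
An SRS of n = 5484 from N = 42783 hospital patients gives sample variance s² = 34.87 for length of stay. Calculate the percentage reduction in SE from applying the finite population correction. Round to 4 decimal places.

f = n/N = 5484/42783 = 0.12818175.
SE_no-fpc = √(s²/n) = 0.079740187; SE_fpc = √((1−f)s²/n) = 0.074454376.
Ratio = √(1−f) = 0.93371208. Reduction = 100·(1 − 0.93371208) = 6.6288%.

6.6288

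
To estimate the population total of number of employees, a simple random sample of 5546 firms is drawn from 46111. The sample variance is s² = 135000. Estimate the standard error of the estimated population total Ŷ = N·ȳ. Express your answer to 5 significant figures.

Var(Ŷ) = N²·Var(ȳ) = N²·(1 − n/N)·s²/n.
f = 5546/46111 = 0.12027499; Var(ȳ) = 0.87972501·135000/5546 = 21.41415.
Var(Ŷ) = 46111² · 21.41415 = 4.5531287 × 10^10.
SE(Ŷ) = √(4.5531287 × 10^10) = 213380.

213380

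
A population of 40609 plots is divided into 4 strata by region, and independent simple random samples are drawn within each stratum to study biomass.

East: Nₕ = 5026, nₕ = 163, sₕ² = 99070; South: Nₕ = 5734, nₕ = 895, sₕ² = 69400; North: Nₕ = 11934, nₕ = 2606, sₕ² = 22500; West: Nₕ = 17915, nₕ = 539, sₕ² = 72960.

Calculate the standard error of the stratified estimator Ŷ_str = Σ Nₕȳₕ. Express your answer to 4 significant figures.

Var(Ŷ_str) = Σₕ Nₕ²(1 − fₕ)sₕ²/nₕ.
East: 5026²·(1 − 163/5026)·99070/163 = 1.4855296 × 10^10.
South: 5734²·(1 − 895/5734)·69400/895 = 2.1515416 × 10^9.
North: 11934²·(1 − 2606/11934)·22500/2606 = 9.611312 × 10^8.
West: 17915²·(1 − 539/17915)·72960/539 = 4.213691 × 10^10.
Sum = 6.0104879 × 10^10.
SE = √(6.0104879 × 10^10) = 245200.

245200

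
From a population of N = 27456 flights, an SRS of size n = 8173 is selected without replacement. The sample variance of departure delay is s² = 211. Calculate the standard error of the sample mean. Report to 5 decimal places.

0.13465

Under SRS without replacement, Var(ȳ) = (1 − f)·s²/n with f = n/N = 8173/27456 = 0.29767628.
Var(ȳ) = (1 − 0.29767628)·211/8173 = 0.70232372·0.025816714 = 0.01813169.
SE(ȳ) = √(0.01813169) = 0.13465.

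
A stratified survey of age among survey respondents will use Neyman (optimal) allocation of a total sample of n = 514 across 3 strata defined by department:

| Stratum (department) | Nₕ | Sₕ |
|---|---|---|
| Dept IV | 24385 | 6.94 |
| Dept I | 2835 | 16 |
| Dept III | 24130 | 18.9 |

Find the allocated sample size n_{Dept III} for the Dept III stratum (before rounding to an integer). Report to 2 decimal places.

Neyman allocation: nₕ = n·NₕSₕ / Σⱼ NⱼSⱼ.
Σ NⱼSⱼ = 24385·6.94 + 2835·16 + 24130·18.9 = 670648.9.
n_{Dept III} = 514·24130·18.9 / 670648.9 = 349.53.

349.53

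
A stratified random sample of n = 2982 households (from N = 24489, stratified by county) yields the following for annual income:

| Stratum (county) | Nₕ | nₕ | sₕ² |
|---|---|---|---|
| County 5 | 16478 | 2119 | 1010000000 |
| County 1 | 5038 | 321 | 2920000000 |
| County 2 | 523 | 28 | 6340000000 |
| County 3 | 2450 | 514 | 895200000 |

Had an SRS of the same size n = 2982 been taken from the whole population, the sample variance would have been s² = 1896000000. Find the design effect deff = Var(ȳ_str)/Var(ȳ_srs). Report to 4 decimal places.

Var(ȳ_str) = Σ Wₕ²(1−fₕ)sₕ²/nₕ with Wₕ = Nₕ/24489:
  County 5: (16478/24489)²·(1−2119/16478)·1010000000/2119 = 188051.59
  County 1: (5038/24489)²·(1−321/5038)·2920000000/321 = 360462.22
  County 2: (523/24489)²·(1−28/523)·6340000000/28 = 97745.329
  County 3: (2450/24489)²·(1−514/2450)·895200000/514 = 13774.831
  → Var(ȳ_str) = 660033.97.
Var(ȳ_srs) = (1 − 2982/24489)·1896000000/2982 = 558392.37.
deff = 660033.97 / 558392.37 = 1.1820.

1.1820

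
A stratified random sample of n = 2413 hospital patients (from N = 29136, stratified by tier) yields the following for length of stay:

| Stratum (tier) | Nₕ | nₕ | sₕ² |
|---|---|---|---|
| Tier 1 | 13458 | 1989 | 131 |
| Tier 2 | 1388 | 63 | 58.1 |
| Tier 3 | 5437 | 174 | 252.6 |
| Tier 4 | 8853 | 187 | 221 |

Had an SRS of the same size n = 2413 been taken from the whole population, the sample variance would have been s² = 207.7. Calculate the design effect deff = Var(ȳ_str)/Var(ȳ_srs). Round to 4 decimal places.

2.1497

Var(ȳ_str) = Σ Wₕ²(1−fₕ)sₕ²/nₕ with Wₕ = Nₕ/29136:
  Tier 1: (13458/29136)²·(1−1989/13458)·131/1989 = 0.011975199
  Tier 2: (1388/29136)²·(1−63/1388)·58.1/63 = 0.0019979337
  Tier 3: (5437/29136)²·(1−174/5437)·252.6/174 = 0.048934702
  Tier 4: (8853/29136)²·(1−187/8853)·221/187 = 0.10680706
  → Var(ȳ_str) = 0.16971489.
Var(ȳ_srs) = (1 − 2413/29136)·207.7/2413 = 0.078946787.
deff = 0.16971489 / 0.078946787 = 2.1497.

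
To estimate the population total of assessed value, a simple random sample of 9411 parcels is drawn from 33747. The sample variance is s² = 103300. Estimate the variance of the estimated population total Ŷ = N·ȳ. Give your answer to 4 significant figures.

9.015 × 10^9

Var(Ŷ) = N²·Var(ȳ) = N²·(1 − n/N)·s²/n.
f = 9411/33747 = 0.27886923; Var(ȳ) = 0.72113077·103300/9411 = 7.915504.
Var(Ŷ) = 33747² · 7.915504 = 9.014651 × 10^9.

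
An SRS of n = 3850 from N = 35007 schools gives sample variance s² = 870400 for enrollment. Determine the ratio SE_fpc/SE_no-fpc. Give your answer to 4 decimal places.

0.9434

f = n/N = 3850/35007 = 0.10997800.
SE_no-fpc = √(s²/n) = 15.035888; SE_fpc = √((1−f)s²/n) = 14.185003.
Ratio = √(1−f) = 0.94340977.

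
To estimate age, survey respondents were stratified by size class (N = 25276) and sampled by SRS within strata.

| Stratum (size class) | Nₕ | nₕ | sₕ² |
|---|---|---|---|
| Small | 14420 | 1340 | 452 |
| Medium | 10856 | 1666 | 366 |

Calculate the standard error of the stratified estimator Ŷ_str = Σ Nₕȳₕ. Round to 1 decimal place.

9248.8

Var(Ŷ_str) = Σₕ Nₕ²(1 − fₕ)sₕ²/nₕ.
Small: 14420²·(1 − 1340/14420)·452/1340 = 6.3621901 × 10^7.
Medium: 10856²·(1 − 1666/10856)·366/1666 = 2.1917521 × 10^7.
Sum = 8.5539422 × 10^7.
SE = √(8.5539422 × 10^7) = 9248.8.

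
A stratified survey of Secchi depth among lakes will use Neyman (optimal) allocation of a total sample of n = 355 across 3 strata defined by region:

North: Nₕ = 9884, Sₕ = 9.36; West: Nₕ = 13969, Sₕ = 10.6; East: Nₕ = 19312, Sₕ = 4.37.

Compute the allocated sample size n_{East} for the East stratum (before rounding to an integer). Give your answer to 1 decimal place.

Neyman allocation: nₕ = n·NₕSₕ / Σⱼ NⱼSⱼ.
Σ NⱼSⱼ = 9884·9.36 + 13969·10.6 + 19312·4.37 = 324979.08.
n_{East} = 355·19312·4.37 / 324979.08 = 92.2.

92.2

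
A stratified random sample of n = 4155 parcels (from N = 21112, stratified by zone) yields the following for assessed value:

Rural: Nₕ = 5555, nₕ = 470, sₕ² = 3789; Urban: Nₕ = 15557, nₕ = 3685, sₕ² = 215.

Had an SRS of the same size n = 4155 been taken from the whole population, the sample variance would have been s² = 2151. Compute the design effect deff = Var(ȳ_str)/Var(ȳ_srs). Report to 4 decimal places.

Var(ȳ_str) = Σ Wₕ²(1−fₕ)sₕ²/nₕ with Wₕ = Nₕ/21112:
  Rural: (5555/21112)²·(1−470/5555)·3789/470 = 0.51090837
  Urban: (15557/21112)²·(1−3685/15557)·215/3685 = 0.024176418
  → Var(ȳ_str) = 0.53508479.
Var(ȳ_srs) = (1 − 4155/21112)·2151/4155 = 0.41580435.
deff = 0.53508479 / 0.41580435 = 1.2869.

1.2869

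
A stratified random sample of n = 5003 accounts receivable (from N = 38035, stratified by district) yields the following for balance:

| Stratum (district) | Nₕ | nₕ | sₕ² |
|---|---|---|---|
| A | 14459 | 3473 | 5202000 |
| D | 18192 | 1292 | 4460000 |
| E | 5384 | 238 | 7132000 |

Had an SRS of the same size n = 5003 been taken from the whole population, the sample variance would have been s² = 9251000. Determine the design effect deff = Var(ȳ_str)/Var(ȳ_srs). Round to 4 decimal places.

Var(ȳ_str) = Σ Wₕ²(1−fₕ)sₕ²/nₕ with Wₕ = Nₕ/38035:
  A: (14459/38035)²·(1−3473/14459)·5202000/3473 = 164.46617
  D: (18192/38035)²·(1−1292/18192)·4460000/1292 = 733.62252
  E: (5384/38035)²·(1−238/5384)·7132000/238 = 573.90812
  → Var(ȳ_str) = 1471.9968.
Var(ȳ_srs) = (1 − 5003/38035)·9251000/5003 = 1605.8672.
deff = 1471.9968 / 1605.8672 = 0.9166.

0.9166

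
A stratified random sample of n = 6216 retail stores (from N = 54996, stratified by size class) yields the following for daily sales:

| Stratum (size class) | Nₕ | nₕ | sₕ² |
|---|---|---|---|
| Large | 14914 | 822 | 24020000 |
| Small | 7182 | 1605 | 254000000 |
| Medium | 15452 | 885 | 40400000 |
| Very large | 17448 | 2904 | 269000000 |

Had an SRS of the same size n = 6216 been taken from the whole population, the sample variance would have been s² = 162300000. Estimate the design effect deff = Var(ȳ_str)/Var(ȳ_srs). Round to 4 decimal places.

0.6605

Var(ȳ_str) = Σ Wₕ²(1−fₕ)sₕ²/nₕ with Wₕ = Nₕ/54996:
  Large: (14914/54996)²·(1−822/14914)·24020000/822 = 2030.5129
  Small: (7182/54996)²·(1−1605/7182)·254000000/1605 = 2095.7647
  Medium: (15452/54996)²·(1−885/15452)·40400000/885 = 3397.275
  Very large: (17448/54996)²·(1−2904/17448)·269000000/2904 = 7771.8244
  → Var(ȳ_str) = 15295.377.
Var(ȳ_srs) = (1 − 6216/54996)·162300000/6216 = 23158.915.
deff = 15295.377 / 23158.915 = 0.6605.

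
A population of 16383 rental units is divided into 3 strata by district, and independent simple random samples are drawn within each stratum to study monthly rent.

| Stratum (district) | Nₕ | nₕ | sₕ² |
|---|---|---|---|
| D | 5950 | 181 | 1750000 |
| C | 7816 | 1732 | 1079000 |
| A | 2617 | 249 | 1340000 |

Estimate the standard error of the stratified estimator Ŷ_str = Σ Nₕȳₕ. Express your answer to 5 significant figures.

Var(Ŷ_str) = Σₕ Nₕ²(1 − fₕ)sₕ²/nₕ.
D: 5950²·(1 − 181/5950)·1750000/181 = 3.3187686 × 10^11.
C: 7816²·(1 − 1732/7816)·1079000/1732 = 2.9624247 × 10^10.
A: 2617²·(1 − 249/2617)·1340000/249 = 3.3349619 × 10^10.
Sum = 3.9485073 × 10^11.
SE = √(3.9485073 × 10^11) = 628370.

628370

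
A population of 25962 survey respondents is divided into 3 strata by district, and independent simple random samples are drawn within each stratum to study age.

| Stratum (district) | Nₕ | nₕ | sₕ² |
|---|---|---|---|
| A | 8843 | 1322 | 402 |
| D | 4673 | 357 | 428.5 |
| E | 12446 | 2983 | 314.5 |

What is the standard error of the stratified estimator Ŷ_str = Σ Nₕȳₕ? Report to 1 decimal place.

7539.9

Var(Ŷ_str) = Σₕ Nₕ²(1 − fₕ)sₕ²/nₕ.
A: 8843²·(1 − 1322/8843)·402/1322 = 2.0224128 × 10^7.
D: 4673²·(1 − 357/4673)·428.5/357 = 2.4208051 × 10^7.
E: 12446²·(1 − 2983/12446)·314.5/2983 = 1.2417267 × 10^7.
Sum = 5.6849446 × 10^7.
SE = √(5.6849446 × 10^7) = 7539.9.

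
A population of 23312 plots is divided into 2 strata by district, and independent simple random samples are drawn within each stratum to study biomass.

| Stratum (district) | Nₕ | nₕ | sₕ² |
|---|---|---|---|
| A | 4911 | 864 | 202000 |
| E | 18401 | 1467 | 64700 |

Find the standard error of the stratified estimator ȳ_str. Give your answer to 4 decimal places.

5.8171

Var(ȳ_str) = Σₕ Wₕ²(1 − fₕ)sₕ²/nₕ with Wₕ = Nₕ/N, N = 23312.
A: Wₕ = 0.21066404; term = 0.21066404²·(1 − 0.17593158)·202000/864 = 8.5503068.
E: Wₕ = 0.78933596; term = 0.78933596²·(1 − 0.07972393)·64700/1467 = 25.288093.
Sum = 33.8384.
SE = √(33.8384) = 5.8171.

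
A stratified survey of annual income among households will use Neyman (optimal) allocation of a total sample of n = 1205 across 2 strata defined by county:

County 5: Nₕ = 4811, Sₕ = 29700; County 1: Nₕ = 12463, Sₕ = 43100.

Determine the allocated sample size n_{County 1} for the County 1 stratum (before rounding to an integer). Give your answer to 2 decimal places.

Neyman allocation: nₕ = n·NₕSₕ / Σⱼ NⱼSⱼ.
Σ NⱼSⱼ = 4811·29700 + 12463·43100 = 6.80042 × 10^8.
n_{County 1} = 1205·12463·43100 / (6.80042 × 10^8) = 951.81.

951.81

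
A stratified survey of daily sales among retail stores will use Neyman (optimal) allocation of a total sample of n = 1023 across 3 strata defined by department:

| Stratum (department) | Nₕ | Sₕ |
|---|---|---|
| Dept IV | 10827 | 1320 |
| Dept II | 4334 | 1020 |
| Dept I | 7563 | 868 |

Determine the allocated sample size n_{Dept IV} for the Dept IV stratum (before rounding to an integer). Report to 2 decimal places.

Neyman allocation: nₕ = n·NₕSₕ / Σⱼ NⱼSⱼ.
Σ NⱼSⱼ = 10827·1320 + 4334·1020 + 7563·868 = 2.5277004 × 10^7.
n_{Dept IV} = 1023·10827·1320 / (2.5277004 × 10^7) = 578.41.

578.41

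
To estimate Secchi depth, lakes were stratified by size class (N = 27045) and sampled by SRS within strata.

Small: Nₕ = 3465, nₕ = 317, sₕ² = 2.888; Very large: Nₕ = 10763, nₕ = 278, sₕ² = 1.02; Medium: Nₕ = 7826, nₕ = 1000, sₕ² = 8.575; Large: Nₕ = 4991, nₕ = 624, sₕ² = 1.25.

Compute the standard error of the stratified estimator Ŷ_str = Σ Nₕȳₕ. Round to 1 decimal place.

Var(Ŷ_str) = Σₕ Nₕ²(1 − fₕ)sₕ²/nₕ.
Small: 3465²·(1 − 317/3465)·2.888/317 = 99374.713.
Very large: 10763²·(1 − 278/10763)·1.02/278 = 414054.16.
Medium: 7826²·(1 − 1000/7826)·8.575/1000 = 458078.87.
Large: 4991²·(1 − 624/4991)·1.25/624 = 43661.252.
Sum = 1.015169 × 10^6.
SE = √(1.015169 × 10^6) = 1007.6.

1007.6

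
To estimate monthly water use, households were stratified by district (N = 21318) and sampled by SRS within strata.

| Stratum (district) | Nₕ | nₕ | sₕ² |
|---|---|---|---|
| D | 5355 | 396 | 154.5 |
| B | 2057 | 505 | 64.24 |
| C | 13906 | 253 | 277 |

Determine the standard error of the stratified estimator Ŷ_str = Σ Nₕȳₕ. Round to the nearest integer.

Var(Ŷ_str) = Σₕ Nₕ²(1 − fₕ)sₕ²/nₕ.
D: 5355²·(1 − 396/5355)·154.5/396 = 1.0360647 × 10^7.
B: 2057²·(1 − 505/2057)·64.24/505 = 406106.71.
C: 13906²·(1 − 253/13906)·277/253 = 2.0786892 × 10^8.
Sum = 2.1863567 × 10^8.
SE = √(2.1863567 × 10^8) = 14786.

14786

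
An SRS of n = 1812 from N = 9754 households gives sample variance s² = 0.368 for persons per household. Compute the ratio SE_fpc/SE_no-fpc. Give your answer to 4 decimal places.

0.9023

f = n/N = 1812/9754 = 0.18576994.
SE_no-fpc = √(s²/n) = 0.014250983; SE_fpc = √((1−f)s²/n) = 0.012859331.
Ratio = √(1−f) = 0.90234697.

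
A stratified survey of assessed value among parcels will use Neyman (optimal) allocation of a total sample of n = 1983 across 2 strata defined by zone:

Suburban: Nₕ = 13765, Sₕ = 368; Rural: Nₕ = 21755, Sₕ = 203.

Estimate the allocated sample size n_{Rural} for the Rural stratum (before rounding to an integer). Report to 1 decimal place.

923.6

Neyman allocation: nₕ = n·NₕSₕ / Σⱼ NⱼSⱼ.
Σ NⱼSⱼ = 13765·368 + 21755·203 = 9.481785 × 10^6.
n_{Rural} = 1983·21755·203 / (9.481785 × 10^6) = 923.6.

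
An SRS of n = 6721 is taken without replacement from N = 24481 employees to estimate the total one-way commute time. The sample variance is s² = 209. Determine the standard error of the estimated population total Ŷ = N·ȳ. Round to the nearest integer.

3677

Var(Ŷ) = N²·Var(ȳ) = N²·(1 − n/N)·s²/n.
f = 6721/24481 = 0.27453944; Var(ȳ) = 0.72546056·209/6721 = 0.02255933.
Var(Ŷ) = 24481² · 0.02255933 = 1.3520243 × 10^7.
SE(Ŷ) = √(1.3520243 × 10^7) = 3677.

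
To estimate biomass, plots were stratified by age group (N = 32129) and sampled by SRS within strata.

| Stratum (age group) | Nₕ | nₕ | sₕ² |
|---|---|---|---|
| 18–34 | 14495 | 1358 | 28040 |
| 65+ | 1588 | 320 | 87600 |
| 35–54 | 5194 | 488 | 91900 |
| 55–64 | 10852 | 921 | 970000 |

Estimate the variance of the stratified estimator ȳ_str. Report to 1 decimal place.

Var(ȳ_str) = Σₕ Wₕ²(1 − fₕ)sₕ²/nₕ with Wₕ = Nₕ/N, N = 32129.
18–34: Wₕ = 0.45115005; term = 0.45115005²·(1 − 0.09368748)·28040/1358 = 3.8088883.
65+: Wₕ = 0.04942575; term = 0.04942575²·(1 − 0.20151134)·87600/320 = 0.5339855.
35–54: Wₕ = 0.16166080; term = 0.16166080²·(1 − 0.09395456)·91900/488 = 4.4591814.
55–64: Wₕ = 0.33776339; term = 0.33776339²·(1 − 0.08486915)·970000/921 = 109.95639.
Sum = 118.75845.

118.8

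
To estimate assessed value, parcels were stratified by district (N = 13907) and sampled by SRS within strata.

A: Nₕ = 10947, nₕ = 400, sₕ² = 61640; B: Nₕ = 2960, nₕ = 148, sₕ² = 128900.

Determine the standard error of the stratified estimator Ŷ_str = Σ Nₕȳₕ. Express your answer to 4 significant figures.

158200

Var(Ŷ_str) = Σₕ Nₕ²(1 − fₕ)sₕ²/nₕ.
A: 10947²·(1 − 400/10947)·61640/400 = 1.7792079 × 10^10.
B: 2960²·(1 − 148/2960)·128900/148 = 7.249336 × 10^9.
Sum = 2.5041415 × 10^10.
SE = √(2.5041415 × 10^10) = 158200.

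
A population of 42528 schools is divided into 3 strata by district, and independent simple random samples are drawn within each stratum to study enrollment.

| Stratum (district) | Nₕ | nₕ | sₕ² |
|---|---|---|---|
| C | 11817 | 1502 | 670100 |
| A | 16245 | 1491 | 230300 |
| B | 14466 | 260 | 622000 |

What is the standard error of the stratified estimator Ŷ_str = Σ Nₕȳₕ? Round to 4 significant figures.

763600

Var(Ŷ_str) = Σₕ Nₕ²(1 − fₕ)sₕ²/nₕ.
C: 11817²·(1 − 1502/11817)·670100/1502 = 5.438087 × 10^10.
A: 16245²·(1 − 1491/16245)·230300/1491 = 3.7020799 × 10^10.
B: 14466²·(1 − 260/14466)·622000/260 = 4.9162879 × 10^11.
Sum = 5.8303046 × 10^11.
SE = √(5.8303046 × 10^11) = 763600.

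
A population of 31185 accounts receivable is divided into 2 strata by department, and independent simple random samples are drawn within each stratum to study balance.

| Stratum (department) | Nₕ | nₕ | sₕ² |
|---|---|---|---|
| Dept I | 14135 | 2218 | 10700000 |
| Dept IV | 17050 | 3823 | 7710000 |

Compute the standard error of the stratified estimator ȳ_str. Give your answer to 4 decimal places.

Var(ȳ_str) = Σₕ Wₕ²(1 − fₕ)sₕ²/nₕ with Wₕ = Nₕ/N, N = 31185.
Dept I: Wₕ = 0.45326279; term = 0.45326279²·(1 − 0.15691546)·10700000/2218 = 835.5905.
Dept IV: Wₕ = 0.54673721; term = 0.54673721²·(1 − 0.22422287)·7710000/3823 = 467.67518.
Sum = 1303.2657.
SE = √(1303.2657) = 36.1008.

36.1008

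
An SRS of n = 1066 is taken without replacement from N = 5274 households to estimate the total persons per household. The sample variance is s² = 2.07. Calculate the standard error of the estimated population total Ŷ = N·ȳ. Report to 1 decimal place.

Var(Ŷ) = N²·Var(ȳ) = N²·(1 − n/N)·s²/n.
f = 1066/5274 = 0.20212363; Var(ȳ) = 0.79787637·2.07/1066 = 0.0015493472.
Var(Ŷ) = 5274² · 0.0015493472 = 43095.21.
SE(Ŷ) = √(43095.21) = 207.6.

207.6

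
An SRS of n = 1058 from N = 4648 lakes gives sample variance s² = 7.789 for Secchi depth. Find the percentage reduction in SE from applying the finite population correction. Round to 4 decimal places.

12.1151

f = n/N = 1058/4648 = 0.22762478.
SE_no-fpc = √(s²/n) = 0.08580212; SE_fpc = √((1−f)s²/n) = 0.07540709.
Ratio = √(1−f) = 0.87884880. Reduction = 100·(1 − 0.87884880) = 12.1151%.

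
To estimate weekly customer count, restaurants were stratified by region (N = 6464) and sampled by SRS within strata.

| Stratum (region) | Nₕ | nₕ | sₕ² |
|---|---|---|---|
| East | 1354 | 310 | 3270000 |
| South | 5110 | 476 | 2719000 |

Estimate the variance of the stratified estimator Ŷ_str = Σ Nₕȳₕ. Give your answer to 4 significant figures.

1.502 × 10^11

Var(Ŷ_str) = Σₕ Nₕ²(1 − fₕ)sₕ²/nₕ.
East: 1354²·(1 − 310/1354)·3270000/310 = 1.4910947 × 10^10.
South: 5110²·(1 − 476/5110)·2719000/476 = 1.3526305 × 10^11.
Sum = 1.50174 × 10^11.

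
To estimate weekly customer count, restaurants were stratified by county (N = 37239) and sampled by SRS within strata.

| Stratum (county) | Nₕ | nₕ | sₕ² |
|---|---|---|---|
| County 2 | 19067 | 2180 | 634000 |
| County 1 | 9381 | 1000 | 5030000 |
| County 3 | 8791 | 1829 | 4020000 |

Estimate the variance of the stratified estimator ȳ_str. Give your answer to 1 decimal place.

449.7

Var(ȳ_str) = Σₕ Wₕ²(1 − fₕ)sₕ²/nₕ with Wₕ = Nₕ/N, N = 37239.
County 2: Wₕ = 0.51201697; term = 0.51201697²·(1 − 0.11433367)·634000/2180 = 67.526092.
County 1: Wₕ = 0.25191332; term = 0.25191332²·(1 − 0.10659844)·5030000/1000 = 285.17861.
County 3: Wₕ = 0.23606971; term = 0.23606971²·(1 − 0.20805369)·4020000/1829 = 97.003773.
Sum = 449.70848.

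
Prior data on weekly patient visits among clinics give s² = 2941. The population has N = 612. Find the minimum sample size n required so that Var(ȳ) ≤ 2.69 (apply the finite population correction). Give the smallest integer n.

Without fpc, n₀ = s²/D = 2941/2.69 = 1093.3086.
With fpc, (1 − n/N)·s²/n ≤ D requires n ≥ n₀/(1 + n₀/N) = 1093.3086/(1 + 1093.3086/612) = 392.3659.
Rounding up, n = 393.

393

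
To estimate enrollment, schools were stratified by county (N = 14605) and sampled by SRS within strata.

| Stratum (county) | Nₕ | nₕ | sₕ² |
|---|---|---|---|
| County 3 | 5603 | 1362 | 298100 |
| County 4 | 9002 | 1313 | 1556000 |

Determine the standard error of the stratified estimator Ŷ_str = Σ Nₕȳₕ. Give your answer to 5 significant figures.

295340

Var(Ŷ_str) = Σₕ Nₕ²(1 − fₕ)sₕ²/nₕ.
County 3: 5603²·(1 − 1362/5603)·298100/1362 = 5.2008432 × 10^9.
County 4: 9002²·(1 − 1313/9002)·1556000/1313 = 8.2026416 × 10^10.
Sum = 8.7227259 × 10^10.
SE = √(8.7227259 × 10^10) = 295340.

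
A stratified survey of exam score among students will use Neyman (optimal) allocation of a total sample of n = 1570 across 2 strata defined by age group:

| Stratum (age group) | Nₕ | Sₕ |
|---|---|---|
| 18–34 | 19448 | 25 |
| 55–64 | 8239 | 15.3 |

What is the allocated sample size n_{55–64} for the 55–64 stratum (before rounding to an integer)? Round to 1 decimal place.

323.2

Neyman allocation: nₕ = n·NₕSₕ / Σⱼ NⱼSⱼ.
Σ NⱼSⱼ = 19448·25 + 8239·15.3 = 612256.7.
n_{55–64} = 1570·8239·15.3 / 612256.7 = 323.2.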